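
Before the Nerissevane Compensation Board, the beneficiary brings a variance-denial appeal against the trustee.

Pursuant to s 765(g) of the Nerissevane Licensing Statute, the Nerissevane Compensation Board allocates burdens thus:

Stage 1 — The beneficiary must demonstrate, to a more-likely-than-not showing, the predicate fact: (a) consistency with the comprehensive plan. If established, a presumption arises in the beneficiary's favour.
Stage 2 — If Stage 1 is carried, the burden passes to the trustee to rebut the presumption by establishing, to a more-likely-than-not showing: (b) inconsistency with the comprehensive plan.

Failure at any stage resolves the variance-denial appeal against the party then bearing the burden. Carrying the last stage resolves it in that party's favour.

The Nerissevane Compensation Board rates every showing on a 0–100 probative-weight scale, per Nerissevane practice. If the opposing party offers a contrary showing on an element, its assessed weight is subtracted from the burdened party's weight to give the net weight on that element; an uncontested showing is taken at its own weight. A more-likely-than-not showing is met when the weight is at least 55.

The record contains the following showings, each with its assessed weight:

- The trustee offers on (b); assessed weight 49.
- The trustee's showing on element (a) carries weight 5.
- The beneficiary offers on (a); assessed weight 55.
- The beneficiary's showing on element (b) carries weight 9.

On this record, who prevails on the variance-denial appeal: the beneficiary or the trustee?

trustee

At Stage 1 the beneficiary must meet a more-likely-than-not showing (weight is at least 55): on (a) the weight is 55 less the opposing 5 gives net 50, < 55, so (a) does not meet the standard.
  The beneficiary does not carry Stage 1.
The trustee prevails.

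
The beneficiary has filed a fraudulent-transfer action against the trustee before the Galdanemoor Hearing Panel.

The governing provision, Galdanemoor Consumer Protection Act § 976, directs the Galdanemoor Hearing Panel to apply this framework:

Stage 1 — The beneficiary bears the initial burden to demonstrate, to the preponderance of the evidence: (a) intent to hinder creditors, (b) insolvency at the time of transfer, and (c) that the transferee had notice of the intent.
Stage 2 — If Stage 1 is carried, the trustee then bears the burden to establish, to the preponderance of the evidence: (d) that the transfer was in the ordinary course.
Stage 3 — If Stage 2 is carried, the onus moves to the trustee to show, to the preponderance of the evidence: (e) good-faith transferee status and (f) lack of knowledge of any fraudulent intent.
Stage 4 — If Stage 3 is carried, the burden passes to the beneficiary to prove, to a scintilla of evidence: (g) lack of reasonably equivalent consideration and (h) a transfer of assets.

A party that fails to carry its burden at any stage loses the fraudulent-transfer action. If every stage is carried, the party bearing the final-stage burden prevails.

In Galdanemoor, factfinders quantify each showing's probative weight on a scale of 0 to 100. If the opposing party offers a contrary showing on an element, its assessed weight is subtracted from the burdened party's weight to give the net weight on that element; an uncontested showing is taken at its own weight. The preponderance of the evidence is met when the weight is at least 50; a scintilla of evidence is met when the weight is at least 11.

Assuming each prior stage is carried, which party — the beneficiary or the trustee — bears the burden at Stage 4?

Stage 4's rule assigns the burden to the beneficiary (to a scintilla of evidence).

beneficiary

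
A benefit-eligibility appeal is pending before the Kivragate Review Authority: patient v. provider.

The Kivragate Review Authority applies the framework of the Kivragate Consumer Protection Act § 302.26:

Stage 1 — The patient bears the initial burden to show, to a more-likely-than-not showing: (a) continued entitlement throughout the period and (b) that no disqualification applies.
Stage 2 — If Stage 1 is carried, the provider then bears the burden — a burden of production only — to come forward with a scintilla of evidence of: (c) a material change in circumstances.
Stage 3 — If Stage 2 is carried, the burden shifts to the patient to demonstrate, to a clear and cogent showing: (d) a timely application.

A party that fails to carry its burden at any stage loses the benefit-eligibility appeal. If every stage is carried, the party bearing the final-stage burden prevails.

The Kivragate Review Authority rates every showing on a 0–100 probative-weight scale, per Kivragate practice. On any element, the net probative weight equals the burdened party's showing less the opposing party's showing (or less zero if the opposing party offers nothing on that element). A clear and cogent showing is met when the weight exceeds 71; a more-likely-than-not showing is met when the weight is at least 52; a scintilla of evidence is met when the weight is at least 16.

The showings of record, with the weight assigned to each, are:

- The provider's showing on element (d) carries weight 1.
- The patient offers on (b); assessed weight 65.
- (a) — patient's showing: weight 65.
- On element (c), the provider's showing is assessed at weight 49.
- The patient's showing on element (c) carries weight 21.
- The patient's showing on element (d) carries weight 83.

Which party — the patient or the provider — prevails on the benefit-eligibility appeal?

patient

At Stage 1 the patient must meet a more-likely-than-not showing (weight is at least 52): on (a) the weight is 65, ≥ 52, so (a) meets the standard; on (b) the weight is 65, which does reach 52, so (b) meets the standard.
  The patient carries Stage 1; the provider now bears the burden.
At Stage 2 the provider must meet a scintilla of evidence (weight is at least 16): on (c) the weight is 49 less the opposing 21 gives net 28, ≥ 16, so (c) meets the standard.
  Stage 2 is satisfied; the onus moves to the patient.
At Stage 3 the patient must meet a clear and cogent showing (weight exceeds 71): on (d) the weight is 83 less the opposing 1 gives net 82, > 71, so (d) meets the standard.
  All elements met at the final stage.
With every stage satisfied, the patient prevails.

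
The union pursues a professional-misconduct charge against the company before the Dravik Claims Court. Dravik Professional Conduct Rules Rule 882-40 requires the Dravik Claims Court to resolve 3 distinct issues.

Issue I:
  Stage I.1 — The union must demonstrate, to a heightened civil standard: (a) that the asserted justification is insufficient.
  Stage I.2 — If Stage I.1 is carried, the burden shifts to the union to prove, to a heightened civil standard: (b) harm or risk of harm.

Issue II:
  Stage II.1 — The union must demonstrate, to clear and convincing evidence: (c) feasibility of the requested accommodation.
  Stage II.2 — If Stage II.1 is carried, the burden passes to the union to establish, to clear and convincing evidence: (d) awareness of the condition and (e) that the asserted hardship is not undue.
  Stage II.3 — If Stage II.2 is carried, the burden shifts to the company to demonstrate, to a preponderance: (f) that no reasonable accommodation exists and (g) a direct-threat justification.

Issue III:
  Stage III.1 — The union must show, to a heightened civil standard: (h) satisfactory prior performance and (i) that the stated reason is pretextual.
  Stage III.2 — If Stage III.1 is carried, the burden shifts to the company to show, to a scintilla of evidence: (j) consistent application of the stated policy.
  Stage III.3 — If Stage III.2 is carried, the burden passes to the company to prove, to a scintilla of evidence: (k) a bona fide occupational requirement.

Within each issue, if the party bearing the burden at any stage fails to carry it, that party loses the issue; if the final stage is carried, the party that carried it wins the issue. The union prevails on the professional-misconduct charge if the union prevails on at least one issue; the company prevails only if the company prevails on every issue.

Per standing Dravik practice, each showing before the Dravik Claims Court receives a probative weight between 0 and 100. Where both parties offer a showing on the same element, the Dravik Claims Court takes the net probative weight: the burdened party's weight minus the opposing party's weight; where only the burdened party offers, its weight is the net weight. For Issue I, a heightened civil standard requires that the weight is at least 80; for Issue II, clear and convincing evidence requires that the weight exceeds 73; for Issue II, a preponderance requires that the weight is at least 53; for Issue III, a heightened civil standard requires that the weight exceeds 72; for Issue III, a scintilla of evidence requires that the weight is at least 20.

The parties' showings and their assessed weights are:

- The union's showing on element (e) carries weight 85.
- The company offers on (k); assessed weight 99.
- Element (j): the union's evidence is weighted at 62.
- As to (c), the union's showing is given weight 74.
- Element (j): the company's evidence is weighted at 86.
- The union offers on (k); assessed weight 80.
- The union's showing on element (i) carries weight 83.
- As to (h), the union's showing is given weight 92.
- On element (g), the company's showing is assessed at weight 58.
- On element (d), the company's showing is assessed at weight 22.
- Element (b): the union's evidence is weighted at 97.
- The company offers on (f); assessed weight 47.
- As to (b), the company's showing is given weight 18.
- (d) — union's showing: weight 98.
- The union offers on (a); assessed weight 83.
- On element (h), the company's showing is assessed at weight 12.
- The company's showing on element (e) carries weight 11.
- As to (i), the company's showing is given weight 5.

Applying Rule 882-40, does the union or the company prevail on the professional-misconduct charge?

union

— Issue I —
Stage I.1 — burden on union; standard: a heightened civil standard (weight is at least 80).
    (a): 83 ≥ 80 [met]
  All elements met. The union retains the burden for Stage I.2.
Stage I.2 — burden on union; standard: a heightened civil standard (weight is at least 80).
    (b): 97 − 18 = 79 < 80 [not met]
  Stage I.2 not carried; the union fails its burden.
The analysis ends at Stage I.2; the company prevails on this issue.
— Issue II —
Stage II.1 — burden on union; standard: clear and convincing evidence (weight exceeds 73).
    (c): 74 > 73 [met]
  Stage II.1 is satisfied; the union continues to bear the burden.
Stage II.2 — burden on union; standard: clear and convincing evidence (weight exceeds 73).
    (d): 98 − 22 = 76 > 73 [met]
    (e): 85 − 11 = 74 > 73 [met]
  The union carries Stage II.2; the company now bears the burden.
Stage II.3 — burden on company; standard: a preponderance (weight is at least 53).
    (f): 47 < 53 [not met]
    (g): 58 ≥ 53 [met]
  The company does not carry Stage II.3.
The union prevails on this issue.
— Issue III —
Stage III.1 — burden on union; standard: a heightened civil standard (weight exceeds 72).
    (h): 92 − 12 = 80 > 72 [met]
    (i): 83 − 5 = 78 > 72 [met]
  Stage III.1 is satisfied; the onus moves to the company.
Stage III.2 — burden on company; standard: a scintilla of evidence (weight is at least 20).
    (j): 86 − 62 = 24 ≥ 20 [met]
  All elements met. The company retains the burden for Stage III.3.
Stage III.3 — burden on company; standard: a scintilla of evidence (weight is at least 20).
    (k): 99 − 80 = 19 < 20 [not met]
  Not every element is met, so the company fails to carry Stage III.3.
So the union prevails on this issue.
Per-issue: Issue I → company; Issue II → union; Issue III → union. The union must prevail on at least one issue; overall, the union prevails.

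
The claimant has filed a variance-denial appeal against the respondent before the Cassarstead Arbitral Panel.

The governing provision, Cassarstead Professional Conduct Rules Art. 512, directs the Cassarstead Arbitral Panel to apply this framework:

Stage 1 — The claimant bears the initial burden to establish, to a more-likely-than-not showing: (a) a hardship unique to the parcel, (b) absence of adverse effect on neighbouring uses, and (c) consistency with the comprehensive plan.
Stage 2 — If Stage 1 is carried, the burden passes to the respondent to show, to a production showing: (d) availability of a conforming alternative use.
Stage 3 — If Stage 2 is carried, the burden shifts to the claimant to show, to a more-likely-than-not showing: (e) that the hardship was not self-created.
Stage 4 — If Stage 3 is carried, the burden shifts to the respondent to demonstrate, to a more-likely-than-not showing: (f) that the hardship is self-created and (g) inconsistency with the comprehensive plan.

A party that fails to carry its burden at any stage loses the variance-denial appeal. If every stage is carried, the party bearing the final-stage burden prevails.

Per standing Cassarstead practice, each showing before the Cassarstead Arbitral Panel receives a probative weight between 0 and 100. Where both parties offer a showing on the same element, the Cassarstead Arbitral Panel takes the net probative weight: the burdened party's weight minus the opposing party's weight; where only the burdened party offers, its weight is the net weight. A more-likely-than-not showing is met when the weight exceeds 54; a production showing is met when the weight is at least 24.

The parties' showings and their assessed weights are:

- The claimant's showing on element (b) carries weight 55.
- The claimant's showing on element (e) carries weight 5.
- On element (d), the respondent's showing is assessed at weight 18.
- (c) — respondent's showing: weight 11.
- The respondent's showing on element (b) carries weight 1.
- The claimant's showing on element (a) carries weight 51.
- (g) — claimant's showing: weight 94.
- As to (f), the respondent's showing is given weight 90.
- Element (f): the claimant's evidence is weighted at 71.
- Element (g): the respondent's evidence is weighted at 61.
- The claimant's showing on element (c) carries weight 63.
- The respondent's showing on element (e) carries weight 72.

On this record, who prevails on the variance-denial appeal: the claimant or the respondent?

Stage 1 (claimant, a more-likely-than-not showing, weight exceeds 54): (a) 51 ≤ 54 — fails; (b) net 55−1=54 ≤ 54 — fails; (c) net 63−11=52 ≤ 54 — fails.
  Stage 1 not carried; the claimant fails its burden.
The analysis ends at Stage 1; the respondent prevails.

respondent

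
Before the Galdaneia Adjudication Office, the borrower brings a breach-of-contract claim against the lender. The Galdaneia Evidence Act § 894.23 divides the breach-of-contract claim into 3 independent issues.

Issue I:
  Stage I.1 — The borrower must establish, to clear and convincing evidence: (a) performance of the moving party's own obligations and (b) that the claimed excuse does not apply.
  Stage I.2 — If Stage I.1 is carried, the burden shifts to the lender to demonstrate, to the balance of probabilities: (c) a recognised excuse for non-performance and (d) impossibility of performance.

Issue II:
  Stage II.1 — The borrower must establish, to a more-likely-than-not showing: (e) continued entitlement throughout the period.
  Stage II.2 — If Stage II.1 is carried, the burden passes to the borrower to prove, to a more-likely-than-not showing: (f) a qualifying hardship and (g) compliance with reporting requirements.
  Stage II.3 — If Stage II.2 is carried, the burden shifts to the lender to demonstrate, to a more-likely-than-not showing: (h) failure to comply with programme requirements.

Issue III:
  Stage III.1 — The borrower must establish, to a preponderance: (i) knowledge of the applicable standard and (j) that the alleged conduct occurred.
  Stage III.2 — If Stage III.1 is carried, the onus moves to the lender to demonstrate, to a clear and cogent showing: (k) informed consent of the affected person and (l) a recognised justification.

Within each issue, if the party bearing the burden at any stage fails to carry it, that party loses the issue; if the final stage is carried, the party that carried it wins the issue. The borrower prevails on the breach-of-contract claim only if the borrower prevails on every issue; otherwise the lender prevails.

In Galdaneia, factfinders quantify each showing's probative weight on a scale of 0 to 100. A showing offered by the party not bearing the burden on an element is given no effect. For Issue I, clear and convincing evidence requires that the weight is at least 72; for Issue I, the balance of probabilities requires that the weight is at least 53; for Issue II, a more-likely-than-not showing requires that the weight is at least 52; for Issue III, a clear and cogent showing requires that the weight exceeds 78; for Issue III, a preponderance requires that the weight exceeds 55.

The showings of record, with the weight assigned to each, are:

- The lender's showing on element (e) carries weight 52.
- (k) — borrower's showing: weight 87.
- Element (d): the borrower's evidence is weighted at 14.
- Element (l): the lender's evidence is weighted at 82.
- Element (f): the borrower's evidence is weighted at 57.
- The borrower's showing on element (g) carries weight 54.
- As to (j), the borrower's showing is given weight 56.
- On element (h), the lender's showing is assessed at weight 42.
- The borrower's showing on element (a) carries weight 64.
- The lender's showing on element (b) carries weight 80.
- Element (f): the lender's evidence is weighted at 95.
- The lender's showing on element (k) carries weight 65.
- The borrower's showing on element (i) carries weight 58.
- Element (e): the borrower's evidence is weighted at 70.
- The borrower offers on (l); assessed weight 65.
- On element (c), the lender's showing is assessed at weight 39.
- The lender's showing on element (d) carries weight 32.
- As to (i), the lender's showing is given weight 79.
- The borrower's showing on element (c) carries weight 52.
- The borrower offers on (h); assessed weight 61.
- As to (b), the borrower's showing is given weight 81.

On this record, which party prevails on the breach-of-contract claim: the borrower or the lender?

lender

— Issue I —
Stage I.1 (borrower, clear and convincing evidence, weight is at least 72): (a) 64 < 72 — fails; (b) 81 (lender's 80 disregarded) ≥ 72 — meets.
  Stage I.1 not carried; the borrower fails its burden.
The lender prevails on this issue.
— Issue II —
At Stage II.1 the borrower must meet a more-likely-than-not showing (weight is at least 52): on (e) the weight is 70 (the lender's 52 is given no effect), ≥ 52, so (e) meets the standard.
  Stage II.1 carried; the burden remains with the borrower.
At Stage II.2 the borrower must meet a more-likely-than-not showing (weight is at least 52): on (f) the weight is 57 (the lender's 95 is given no effect), which does reach 52, so (f) meets the standard; on (g) the weight is 54, which does reach 52, so (g) meets the standard.
  All elements met. The burden passes to the lender.
At Stage II.3 the lender must meet a more-likely-than-not showing (weight is at least 52): on (h) the weight is 42 (the borrower's 61 is given no effect), which does not reach 52, so (h) does not meet the standard.
  The lender does not carry Stage II.3.
The borrower prevails on this issue.
— Issue III —
Stage III.1 (borrower, a preponderance, weight exceeds 55): (i) 58 (lender's 79 disregarded) > 55 — meets; (j) 56 > 55 — meets.
  Stage III.1 carried; the burden shifts to the lender.
Stage III.2 (lender, a clear and cogent showing, weight exceeds 78): (k) 65 (borrower's 87 disregarded) ≤ 78 — fails; (l) 82 (borrower's 65 disregarded) > 78 — meets.
  Not every element is met, so the lender fails to carry Stage III.2.
The analysis ends at Stage III.2; the borrower prevails on this issue.
Per-issue: Issue I → lender; Issue II → borrower; Issue III → borrower. The borrower must prevail on every issue; overall, the lender prevails.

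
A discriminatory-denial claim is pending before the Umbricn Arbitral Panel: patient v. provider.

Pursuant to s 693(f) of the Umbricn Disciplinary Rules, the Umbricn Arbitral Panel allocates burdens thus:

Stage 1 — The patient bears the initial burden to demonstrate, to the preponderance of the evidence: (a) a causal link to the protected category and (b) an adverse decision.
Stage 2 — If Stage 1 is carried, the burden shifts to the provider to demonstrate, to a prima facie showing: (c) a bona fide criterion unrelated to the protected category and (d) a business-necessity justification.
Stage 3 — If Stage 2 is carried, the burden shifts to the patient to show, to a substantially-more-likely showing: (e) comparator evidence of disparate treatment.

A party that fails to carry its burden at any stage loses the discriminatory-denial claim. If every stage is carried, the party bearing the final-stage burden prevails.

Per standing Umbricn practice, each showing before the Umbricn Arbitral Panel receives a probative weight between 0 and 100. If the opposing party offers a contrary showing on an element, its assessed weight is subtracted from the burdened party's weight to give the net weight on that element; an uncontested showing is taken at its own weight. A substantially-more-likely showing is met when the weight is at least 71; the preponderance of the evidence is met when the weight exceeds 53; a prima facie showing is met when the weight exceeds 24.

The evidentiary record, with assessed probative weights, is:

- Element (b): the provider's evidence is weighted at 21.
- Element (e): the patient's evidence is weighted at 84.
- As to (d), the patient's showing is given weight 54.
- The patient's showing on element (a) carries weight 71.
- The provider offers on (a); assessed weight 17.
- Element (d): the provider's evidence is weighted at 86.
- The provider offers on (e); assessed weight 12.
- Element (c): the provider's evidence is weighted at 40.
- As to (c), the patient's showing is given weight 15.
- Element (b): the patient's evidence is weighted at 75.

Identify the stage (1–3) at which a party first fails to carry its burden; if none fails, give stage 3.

Stage 1 — burden on patient; standard: the preponderance of the evidence (weight exceeds 53).
    (a): 71 − 17 = 54 > 53 [met]
    (b): 75 − 21 = 54 > 53 [met]
  All elements met. The burden passes to the provider.
Stage 2 — burden on provider; standard: a prima facie showing (weight exceeds 24).
    (c): 40 − 15 = 25 > 24 [met]
    (d): 86 − 54 = 32 > 24 [met]
  Stage 2 is satisfied; the onus moves to the patient.
Stage 3 — burden on patient; standard: a substantially-more-likely showing (weight is at least 71).
    (e): 84 − 12 = 72 ≥ 71 [met]
  All elements met at the final stage.
With every stage satisfied, the patient prevails.

stage 3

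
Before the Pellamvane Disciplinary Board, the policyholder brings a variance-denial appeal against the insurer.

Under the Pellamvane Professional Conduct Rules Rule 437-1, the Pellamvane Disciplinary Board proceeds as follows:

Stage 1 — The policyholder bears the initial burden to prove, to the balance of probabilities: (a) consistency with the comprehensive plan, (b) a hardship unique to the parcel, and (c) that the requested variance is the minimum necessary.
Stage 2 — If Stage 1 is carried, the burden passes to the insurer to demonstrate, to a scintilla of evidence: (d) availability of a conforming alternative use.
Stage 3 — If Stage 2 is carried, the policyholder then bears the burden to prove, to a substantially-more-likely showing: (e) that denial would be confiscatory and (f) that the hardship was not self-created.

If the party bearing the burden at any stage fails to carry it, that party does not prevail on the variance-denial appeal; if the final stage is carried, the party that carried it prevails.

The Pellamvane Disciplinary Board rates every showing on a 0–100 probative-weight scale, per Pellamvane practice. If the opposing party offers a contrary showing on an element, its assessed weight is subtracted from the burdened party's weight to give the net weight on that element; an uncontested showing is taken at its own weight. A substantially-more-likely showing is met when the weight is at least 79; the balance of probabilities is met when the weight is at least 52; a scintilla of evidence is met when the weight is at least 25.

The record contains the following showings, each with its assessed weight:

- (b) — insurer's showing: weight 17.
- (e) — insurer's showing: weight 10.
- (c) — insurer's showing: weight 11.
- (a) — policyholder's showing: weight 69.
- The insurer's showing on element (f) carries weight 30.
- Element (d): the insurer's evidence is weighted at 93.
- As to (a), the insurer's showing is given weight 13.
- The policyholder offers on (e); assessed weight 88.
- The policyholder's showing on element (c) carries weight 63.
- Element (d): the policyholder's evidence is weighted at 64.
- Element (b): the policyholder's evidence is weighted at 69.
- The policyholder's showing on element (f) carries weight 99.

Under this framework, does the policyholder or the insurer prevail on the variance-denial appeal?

At Stage 1 the policyholder must meet the balance of probabilities (weight is at least 52): on (a) the weight is 69 less the opposing 13 gives net 56, which does reach 52, so (a) meets the standard; on (b) the weight is 69 less the opposing 17 gives net 52, ≥ 52, so (b) meets the standard; on (c) the weight is 63 less the opposing 11 gives net 52, which does reach 52, so (c) meets the standard.
  Stage 1 is satisfied; the onus moves to the insurer.
At Stage 2 the insurer must meet a scintilla of evidence (weight is at least 25): on (d) the weight is 93 less the opposing 64 gives net 29, which does reach 25, so (d) meets the standard.
  The insurer carries Stage 2; the policyholder now bears the burden.
At Stage 3 the policyholder must meet a substantially-more-likely showing (weight is at least 79): on (e) the weight is 88 less the opposing 10 gives net 78, which does not reach 79, so (e) does not meet the standard; on (f) the weight is 99 less the opposing 30 gives net 69, which does not reach 79, so (f) does not meet the standard.
  Stage 3 not carried; the policyholder fails its burden.
The analysis ends at Stage 3; the insurer prevails.

insurer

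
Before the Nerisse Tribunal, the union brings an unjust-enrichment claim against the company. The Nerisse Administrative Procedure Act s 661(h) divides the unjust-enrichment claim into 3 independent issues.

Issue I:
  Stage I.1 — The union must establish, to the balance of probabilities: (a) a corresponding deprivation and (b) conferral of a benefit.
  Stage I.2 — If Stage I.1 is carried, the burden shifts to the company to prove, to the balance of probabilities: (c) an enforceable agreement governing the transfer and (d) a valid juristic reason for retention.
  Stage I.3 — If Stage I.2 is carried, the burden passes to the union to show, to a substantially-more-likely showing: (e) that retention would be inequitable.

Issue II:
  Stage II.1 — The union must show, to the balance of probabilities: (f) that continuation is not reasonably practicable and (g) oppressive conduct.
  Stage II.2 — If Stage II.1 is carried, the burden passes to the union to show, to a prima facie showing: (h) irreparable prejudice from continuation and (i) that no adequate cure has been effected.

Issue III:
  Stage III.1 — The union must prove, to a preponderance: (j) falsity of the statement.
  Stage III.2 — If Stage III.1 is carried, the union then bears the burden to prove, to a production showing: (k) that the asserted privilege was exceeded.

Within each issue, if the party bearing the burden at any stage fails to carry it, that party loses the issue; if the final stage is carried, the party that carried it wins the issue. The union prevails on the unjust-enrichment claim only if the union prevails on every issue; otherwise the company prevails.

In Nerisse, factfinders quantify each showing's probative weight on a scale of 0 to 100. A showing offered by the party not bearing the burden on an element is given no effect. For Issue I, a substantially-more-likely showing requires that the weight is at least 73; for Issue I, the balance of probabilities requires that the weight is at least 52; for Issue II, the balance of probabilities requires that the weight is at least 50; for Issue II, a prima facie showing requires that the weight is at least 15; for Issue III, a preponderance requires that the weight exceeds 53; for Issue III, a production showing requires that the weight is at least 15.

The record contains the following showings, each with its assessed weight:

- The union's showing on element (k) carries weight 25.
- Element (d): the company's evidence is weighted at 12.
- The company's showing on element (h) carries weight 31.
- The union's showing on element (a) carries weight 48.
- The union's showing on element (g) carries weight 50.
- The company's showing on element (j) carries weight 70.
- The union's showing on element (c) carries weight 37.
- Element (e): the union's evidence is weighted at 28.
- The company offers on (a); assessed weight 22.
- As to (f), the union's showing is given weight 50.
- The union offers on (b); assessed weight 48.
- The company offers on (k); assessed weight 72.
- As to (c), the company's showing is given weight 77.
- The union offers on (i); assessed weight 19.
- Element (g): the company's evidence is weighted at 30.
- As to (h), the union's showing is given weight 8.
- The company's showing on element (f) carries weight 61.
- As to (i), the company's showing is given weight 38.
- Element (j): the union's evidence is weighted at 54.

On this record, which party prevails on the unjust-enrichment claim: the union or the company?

— Issue I —
At Stage I.1 the union must meet the balance of probabilities (weight is at least 52): on (a) the weight is 48 (the company's 22 is given no effect), which does not reach 52, so (a) does not meet the standard; on (b) the weight is 48, which does not reach 52, so (b) does not meet the standard.
  Not every element is met, so the union fails to carry Stage I.1.
The analysis ends at Stage I.1; the company prevails on this issue.
— Issue II —
Stage II.1 (union, the balance of probabilities, weight is at least 50): (f) 50 (company's 61 disregarded) ≥ 50 — meets; (g) 50 (company's 30 disregarded) ≥ 50 — meets.
  Stage II.1 carried; the burden remains with the union.
Stage II.2 (union, a prima facie showing, weight is at least 15): (h) 8 (company's 31 disregarded) < 15 — fails; (i) 19 (company's 38 disregarded) ≥ 15 — meets.
  Stage II.2 not carried; the union fails its burden.
So the company prevails on this issue.
— Issue III —
Stage III.1 (union, a preponderance, weight exceeds 53): (j) 54 (company's 70 disregarded) > 53 — meets.
  All elements met. The union retains the burden for Stage III.2.
Stage III.2 (union, a production showing, weight is at least 15): (k) 25 (company's 72 disregarded) ≥ 15 — meets.
  The union carries the last stage.
Every stage carried; the union prevails on this issue.
Per-issue: Issue I → company; Issue II → company; Issue III → union. The union must prevail on every issue; overall, the company prevails.

company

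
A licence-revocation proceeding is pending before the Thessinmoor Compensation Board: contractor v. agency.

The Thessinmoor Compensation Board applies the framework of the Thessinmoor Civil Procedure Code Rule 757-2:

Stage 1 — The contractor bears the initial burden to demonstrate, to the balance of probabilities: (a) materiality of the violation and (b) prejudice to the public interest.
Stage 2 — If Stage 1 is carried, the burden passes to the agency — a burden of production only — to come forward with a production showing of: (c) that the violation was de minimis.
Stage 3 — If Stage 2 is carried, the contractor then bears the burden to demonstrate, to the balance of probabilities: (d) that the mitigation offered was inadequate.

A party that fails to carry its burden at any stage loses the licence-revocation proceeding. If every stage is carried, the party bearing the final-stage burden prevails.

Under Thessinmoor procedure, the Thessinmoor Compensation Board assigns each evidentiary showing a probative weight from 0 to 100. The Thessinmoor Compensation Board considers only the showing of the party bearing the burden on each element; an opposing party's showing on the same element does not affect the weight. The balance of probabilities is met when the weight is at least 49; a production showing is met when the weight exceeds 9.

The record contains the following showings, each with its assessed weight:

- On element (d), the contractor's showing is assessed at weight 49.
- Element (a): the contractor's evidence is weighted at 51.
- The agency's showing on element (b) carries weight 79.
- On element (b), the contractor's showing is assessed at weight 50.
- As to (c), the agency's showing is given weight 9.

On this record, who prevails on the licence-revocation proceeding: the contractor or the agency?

contractor

At Stage 1 the contractor must meet the balance of probabilities (weight is at least 49): on (a) the weight is 51, ≥ 49, so (a) meets the standard; on (b) the weight is 50 (the agency's 79 is given no effect), which does reach 49, so (b) meets the standard.
  The contractor carries Stage 1; the agency now bears the burden.
At Stage 2 the agency must meet a production showing (weight exceeds 9): on (c) the weight is 9, ≤ 9, so (c) does not meet the standard.
  Not every element is met, so the agency fails to carry Stage 2.
The analysis ends at Stage 2; the contractor prevails.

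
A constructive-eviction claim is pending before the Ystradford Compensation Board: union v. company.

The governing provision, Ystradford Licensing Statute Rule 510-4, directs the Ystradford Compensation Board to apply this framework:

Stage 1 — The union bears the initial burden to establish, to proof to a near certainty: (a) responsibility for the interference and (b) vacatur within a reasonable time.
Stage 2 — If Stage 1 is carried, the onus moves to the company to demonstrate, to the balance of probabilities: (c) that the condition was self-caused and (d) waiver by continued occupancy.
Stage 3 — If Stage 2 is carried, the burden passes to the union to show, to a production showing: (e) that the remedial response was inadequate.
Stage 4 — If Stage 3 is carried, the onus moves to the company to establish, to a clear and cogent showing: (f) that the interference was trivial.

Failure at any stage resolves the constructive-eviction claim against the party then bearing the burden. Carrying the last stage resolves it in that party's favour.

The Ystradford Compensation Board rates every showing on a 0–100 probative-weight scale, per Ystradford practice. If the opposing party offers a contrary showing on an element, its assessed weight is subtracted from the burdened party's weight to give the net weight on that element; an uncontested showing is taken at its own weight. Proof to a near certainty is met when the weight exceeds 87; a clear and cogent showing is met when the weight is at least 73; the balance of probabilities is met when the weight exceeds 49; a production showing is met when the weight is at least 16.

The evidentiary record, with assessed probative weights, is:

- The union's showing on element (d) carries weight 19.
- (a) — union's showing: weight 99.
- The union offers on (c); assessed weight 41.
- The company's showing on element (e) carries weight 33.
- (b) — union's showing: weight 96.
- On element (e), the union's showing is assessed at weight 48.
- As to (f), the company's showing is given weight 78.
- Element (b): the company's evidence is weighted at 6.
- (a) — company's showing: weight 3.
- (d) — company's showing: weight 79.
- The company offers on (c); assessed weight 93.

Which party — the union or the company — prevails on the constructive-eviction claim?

company

Stage 1 (union, proof to a near certainty, weight exceeds 87): (a) net 99−3=96 > 87 — meets; (b) net 96−6=90 > 87 — meets.
  Stage 1 carried; the burden shifts to the company.
Stage 2 (company, the balance of probabilities, weight exceeds 49): (c) net 93−41=52 > 49 — meets; (d) net 79−19=60 > 49 — meets.
  Stage 2 is satisfied; the onus moves to the union.
Stage 3 (union, a production showing, weight is at least 16): (e) net 48−33=15 < 16 — fails.
  Not every element is met, so the union fails to carry Stage 3.
The analysis ends at Stage 3; the company prevails.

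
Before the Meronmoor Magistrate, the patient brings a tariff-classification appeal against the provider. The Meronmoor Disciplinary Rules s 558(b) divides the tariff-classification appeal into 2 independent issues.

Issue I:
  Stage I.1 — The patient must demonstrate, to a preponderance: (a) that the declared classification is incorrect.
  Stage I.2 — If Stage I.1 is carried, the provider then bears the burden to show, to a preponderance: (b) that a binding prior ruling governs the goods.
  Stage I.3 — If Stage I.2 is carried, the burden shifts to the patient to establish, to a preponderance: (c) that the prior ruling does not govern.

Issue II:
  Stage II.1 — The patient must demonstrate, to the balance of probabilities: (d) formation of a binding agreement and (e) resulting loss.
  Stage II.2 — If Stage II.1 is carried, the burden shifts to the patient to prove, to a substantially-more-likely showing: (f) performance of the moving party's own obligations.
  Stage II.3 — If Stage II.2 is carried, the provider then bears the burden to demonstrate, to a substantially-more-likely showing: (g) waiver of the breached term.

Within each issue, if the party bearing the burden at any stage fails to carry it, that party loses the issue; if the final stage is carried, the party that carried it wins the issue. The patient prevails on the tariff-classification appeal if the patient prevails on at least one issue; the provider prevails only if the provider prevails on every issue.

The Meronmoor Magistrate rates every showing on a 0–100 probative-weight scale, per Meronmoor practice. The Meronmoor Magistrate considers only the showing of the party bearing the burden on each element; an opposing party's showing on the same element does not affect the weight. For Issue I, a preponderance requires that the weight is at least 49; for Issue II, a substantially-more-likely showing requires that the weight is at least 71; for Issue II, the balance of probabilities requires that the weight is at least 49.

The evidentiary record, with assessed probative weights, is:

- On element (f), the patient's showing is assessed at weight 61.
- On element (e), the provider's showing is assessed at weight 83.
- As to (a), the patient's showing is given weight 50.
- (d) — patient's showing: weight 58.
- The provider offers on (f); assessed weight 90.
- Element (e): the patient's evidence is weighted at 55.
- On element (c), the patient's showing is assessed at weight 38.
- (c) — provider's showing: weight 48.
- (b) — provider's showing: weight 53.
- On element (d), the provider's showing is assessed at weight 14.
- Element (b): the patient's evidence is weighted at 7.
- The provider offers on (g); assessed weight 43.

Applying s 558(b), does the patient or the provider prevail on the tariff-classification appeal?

provider

— Issue I —
Stage I.1 — burden on patient; standard: a preponderance (weight is at least 49).
    (a): 50 ≥ 49 [met]
  The patient carries Stage I.1; the provider now bears the burden.
Stage I.2 — burden on provider; standard: a preponderance (weight is at least 49).
    (b): 53 (patient's 7 disregarded) ≥ 49 [met]
  The provider carries Stage I.2; the patient now bears the burden.
Stage I.3 — burden on patient; standard: a preponderance (weight is at least 49).
    (c): 38 (provider's 48 disregarded) < 49 [not met]
  Stage I.3 not carried; the patient fails its burden.
The analysis ends at Stage I.3; the provider prevails on this issue.
— Issue II —
Stage II.1 — burden on patient; standard: the balance of probabilities (weight is at least 49).
    (d): 58 (provider's 14 disregarded) ≥ 49 [met]
    (e): 55 (provider's 83 disregarded) ≥ 49 [met]
  All elements met. The patient retains the burden for Stage II.2.
Stage II.2 — burden on patient; standard: a substantially-more-likely showing (weight is at least 71).
    (f): 61 (provider's 90 disregarded) < 71 [not met]
  Not every element is met, so the patient fails to carry Stage II.2.
The provider prevails on this issue.
Per-issue: Issue I → provider; Issue II → provider. The patient must prevail on at least one issue; overall, the provider prevails.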